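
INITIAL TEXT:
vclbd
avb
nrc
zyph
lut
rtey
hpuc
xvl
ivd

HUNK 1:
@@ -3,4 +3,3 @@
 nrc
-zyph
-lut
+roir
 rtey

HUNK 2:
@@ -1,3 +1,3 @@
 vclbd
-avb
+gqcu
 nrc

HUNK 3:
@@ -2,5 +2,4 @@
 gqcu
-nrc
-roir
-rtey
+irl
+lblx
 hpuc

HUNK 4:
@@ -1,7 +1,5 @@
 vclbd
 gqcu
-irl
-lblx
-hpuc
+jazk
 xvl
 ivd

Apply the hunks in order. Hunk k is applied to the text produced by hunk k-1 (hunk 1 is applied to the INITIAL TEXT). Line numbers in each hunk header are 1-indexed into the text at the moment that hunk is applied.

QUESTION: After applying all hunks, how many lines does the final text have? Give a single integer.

Hunk 1: at line 3 remove [zyph,lut] add [roir] -> 8 lines: vclbd avb nrc roir rtey hpuc xvl ivd
Hunk 2: at line 1 remove [avb] add [gqcu] -> 8 lines: vclbd gqcu nrc roir rtey hpuc xvl ivd
Hunk 3: at line 2 remove [nrc,roir,rtey] add [irl,lblx] -> 7 lines: vclbd gqcu irl lblx hpuc xvl ivd
Hunk 4: at line 1 remove [irl,lblx,hpuc] add [jazk] -> 5 lines: vclbd gqcu jazk xvl ivd
Final line count: 5

Answer: 5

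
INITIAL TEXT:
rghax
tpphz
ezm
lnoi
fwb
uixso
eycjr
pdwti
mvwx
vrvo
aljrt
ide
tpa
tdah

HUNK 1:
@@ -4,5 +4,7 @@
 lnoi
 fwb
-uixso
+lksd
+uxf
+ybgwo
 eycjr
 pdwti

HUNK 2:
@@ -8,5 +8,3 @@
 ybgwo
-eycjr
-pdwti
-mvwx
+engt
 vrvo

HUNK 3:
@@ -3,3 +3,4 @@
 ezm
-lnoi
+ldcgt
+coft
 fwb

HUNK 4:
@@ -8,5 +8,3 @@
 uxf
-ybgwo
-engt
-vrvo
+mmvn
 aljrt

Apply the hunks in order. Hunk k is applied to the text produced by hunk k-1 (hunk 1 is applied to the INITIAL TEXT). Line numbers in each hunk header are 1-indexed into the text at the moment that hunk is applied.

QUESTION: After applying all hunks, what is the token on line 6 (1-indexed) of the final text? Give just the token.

Answer: fwb

Derivation:
Hunk 1: at line 4 remove [uixso] add [lksd,uxf,ybgwo] -> 16 lines: rghax tpphz ezm lnoi fwb lksd uxf ybgwo eycjr pdwti mvwx vrvo aljrt ide tpa tdah
Hunk 2: at line 8 remove [eycjr,pdwti,mvwx] add [engt] -> 14 lines: rghax tpphz ezm lnoi fwb lksd uxf ybgwo engt vrvo aljrt ide tpa tdah
Hunk 3: at line 3 remove [lnoi] add [ldcgt,coft] -> 15 lines: rghax tpphz ezm ldcgt coft fwb lksd uxf ybgwo engt vrvo aljrt ide tpa tdah
Hunk 4: at line 8 remove [ybgwo,engt,vrvo] add [mmvn] -> 13 lines: rghax tpphz ezm ldcgt coft fwb lksd uxf mmvn aljrt ide tpa tdah
Final line 6: fwb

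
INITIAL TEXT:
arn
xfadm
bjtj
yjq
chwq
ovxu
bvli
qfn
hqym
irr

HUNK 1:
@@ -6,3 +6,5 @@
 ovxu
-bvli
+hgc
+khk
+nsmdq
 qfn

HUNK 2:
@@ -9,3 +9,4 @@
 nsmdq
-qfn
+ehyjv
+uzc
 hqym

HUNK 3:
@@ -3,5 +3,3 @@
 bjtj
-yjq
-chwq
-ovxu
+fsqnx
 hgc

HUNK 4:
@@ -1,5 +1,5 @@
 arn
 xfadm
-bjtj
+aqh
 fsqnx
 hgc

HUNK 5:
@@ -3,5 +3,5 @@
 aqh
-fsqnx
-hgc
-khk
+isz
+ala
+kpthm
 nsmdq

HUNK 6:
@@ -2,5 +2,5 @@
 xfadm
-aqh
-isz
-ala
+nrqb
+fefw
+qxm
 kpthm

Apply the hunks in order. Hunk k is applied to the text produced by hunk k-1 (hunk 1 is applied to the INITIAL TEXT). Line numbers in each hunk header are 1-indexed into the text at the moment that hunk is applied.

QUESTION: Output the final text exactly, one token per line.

Answer: arn
xfadm
nrqb
fefw
qxm
kpthm
nsmdq
ehyjv
uzc
hqym
irr

Derivation:
Hunk 1: at line 6 remove [bvli] add [hgc,khk,nsmdq] -> 12 lines: arn xfadm bjtj yjq chwq ovxu hgc khk nsmdq qfn hqym irr
Hunk 2: at line 9 remove [qfn] add [ehyjv,uzc] -> 13 lines: arn xfadm bjtj yjq chwq ovxu hgc khk nsmdq ehyjv uzc hqym irr
Hunk 3: at line 3 remove [yjq,chwq,ovxu] add [fsqnx] -> 11 lines: arn xfadm bjtj fsqnx hgc khk nsmdq ehyjv uzc hqym irr
Hunk 4: at line 1 remove [bjtj] add [aqh] -> 11 lines: arn xfadm aqh fsqnx hgc khk nsmdq ehyjv uzc hqym irr
Hunk 5: at line 3 remove [fsqnx,hgc,khk] add [isz,ala,kpthm] -> 11 lines: arn xfadm aqh isz ala kpthm nsmdq ehyjv uzc hqym irr
Hunk 6: at line 2 remove [aqh,isz,ala] add [nrqb,fefw,qxm] -> 11 lines: arn xfadm nrqb fefw qxm kpthm nsmdq ehyjv uzc hqym irr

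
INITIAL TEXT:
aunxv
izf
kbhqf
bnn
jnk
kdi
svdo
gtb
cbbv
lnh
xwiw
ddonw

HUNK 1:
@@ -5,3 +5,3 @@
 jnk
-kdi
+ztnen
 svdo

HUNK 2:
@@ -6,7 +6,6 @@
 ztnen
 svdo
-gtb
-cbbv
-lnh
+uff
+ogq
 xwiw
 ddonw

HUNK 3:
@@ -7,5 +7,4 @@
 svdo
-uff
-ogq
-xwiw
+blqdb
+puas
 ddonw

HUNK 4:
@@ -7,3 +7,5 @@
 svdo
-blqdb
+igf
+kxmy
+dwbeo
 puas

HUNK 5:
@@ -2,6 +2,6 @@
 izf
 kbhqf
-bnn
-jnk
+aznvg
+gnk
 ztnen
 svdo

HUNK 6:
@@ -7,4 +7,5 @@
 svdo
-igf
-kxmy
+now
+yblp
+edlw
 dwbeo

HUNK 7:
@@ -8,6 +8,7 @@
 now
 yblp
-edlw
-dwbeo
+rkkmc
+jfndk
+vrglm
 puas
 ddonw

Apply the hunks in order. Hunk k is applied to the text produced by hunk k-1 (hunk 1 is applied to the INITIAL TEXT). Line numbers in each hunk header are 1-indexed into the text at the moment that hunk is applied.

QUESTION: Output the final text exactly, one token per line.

Hunk 1: at line 5 remove [kdi] add [ztnen] -> 12 lines: aunxv izf kbhqf bnn jnk ztnen svdo gtb cbbv lnh xwiw ddonw
Hunk 2: at line 6 remove [gtb,cbbv,lnh] add [uff,ogq] -> 11 lines: aunxv izf kbhqf bnn jnk ztnen svdo uff ogq xwiw ddonw
Hunk 3: at line 7 remove [uff,ogq,xwiw] add [blqdb,puas] -> 10 lines: aunxv izf kbhqf bnn jnk ztnen svdo blqdb puas ddonw
Hunk 4: at line 7 remove [blqdb] add [igf,kxmy,dwbeo] -> 12 lines: aunxv izf kbhqf bnn jnk ztnen svdo igf kxmy dwbeo puas ddonw
Hunk 5: at line 2 remove [bnn,jnk] add [aznvg,gnk] -> 12 lines: aunxv izf kbhqf aznvg gnk ztnen svdo igf kxmy dwbeo puas ddonw
Hunk 6: at line 7 remove [igf,kxmy] add [now,yblp,edlw] -> 13 lines: aunxv izf kbhqf aznvg gnk ztnen svdo now yblp edlw dwbeo puas ddonw
Hunk 7: at line 8 remove [edlw,dwbeo] add [rkkmc,jfndk,vrglm] -> 14 lines: aunxv izf kbhqf aznvg gnk ztnen svdo now yblp rkkmc jfndk vrglm puas ddonw

Answer: aunxv
izf
kbhqf
aznvg
gnk
ztnen
svdo
now
yblp
rkkmc
jfndk
vrglm
puas
ddonw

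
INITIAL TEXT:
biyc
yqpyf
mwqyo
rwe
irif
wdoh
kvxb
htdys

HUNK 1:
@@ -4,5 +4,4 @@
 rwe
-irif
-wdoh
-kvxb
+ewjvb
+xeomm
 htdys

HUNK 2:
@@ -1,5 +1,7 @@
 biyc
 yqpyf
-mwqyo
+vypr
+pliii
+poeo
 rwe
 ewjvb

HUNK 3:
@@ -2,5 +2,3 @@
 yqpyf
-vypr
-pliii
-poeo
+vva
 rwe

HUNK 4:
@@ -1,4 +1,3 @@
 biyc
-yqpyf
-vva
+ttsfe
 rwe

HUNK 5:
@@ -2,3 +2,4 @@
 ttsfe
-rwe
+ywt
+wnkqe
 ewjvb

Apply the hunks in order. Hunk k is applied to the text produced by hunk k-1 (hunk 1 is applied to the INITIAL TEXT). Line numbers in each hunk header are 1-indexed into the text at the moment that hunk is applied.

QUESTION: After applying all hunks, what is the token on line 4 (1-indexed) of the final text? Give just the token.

Hunk 1: at line 4 remove [irif,wdoh,kvxb] add [ewjvb,xeomm] -> 7 lines: biyc yqpyf mwqyo rwe ewjvb xeomm htdys
Hunk 2: at line 1 remove [mwqyo] add [vypr,pliii,poeo] -> 9 lines: biyc yqpyf vypr pliii poeo rwe ewjvb xeomm htdys
Hunk 3: at line 2 remove [vypr,pliii,poeo] add [vva] -> 7 lines: biyc yqpyf vva rwe ewjvb xeomm htdys
Hunk 4: at line 1 remove [yqpyf,vva] add [ttsfe] -> 6 lines: biyc ttsfe rwe ewjvb xeomm htdys
Hunk 5: at line 2 remove [rwe] add [ywt,wnkqe] -> 7 lines: biyc ttsfe ywt wnkqe ewjvb xeomm htdys
Final line 4: wnkqe

Answer: wnkqe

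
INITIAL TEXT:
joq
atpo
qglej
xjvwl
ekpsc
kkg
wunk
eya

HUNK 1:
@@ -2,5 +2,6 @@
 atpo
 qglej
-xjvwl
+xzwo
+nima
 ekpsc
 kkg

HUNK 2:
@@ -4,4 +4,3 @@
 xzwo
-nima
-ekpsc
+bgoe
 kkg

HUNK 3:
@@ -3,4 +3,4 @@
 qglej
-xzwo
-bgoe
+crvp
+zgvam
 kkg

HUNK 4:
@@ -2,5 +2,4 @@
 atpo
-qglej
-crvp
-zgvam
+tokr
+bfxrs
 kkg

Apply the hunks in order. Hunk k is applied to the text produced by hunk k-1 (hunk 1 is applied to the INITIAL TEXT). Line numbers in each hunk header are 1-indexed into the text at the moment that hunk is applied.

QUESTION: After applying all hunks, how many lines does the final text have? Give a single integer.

Hunk 1: at line 2 remove [xjvwl] add [xzwo,nima] -> 9 lines: joq atpo qglej xzwo nima ekpsc kkg wunk eya
Hunk 2: at line 4 remove [nima,ekpsc] add [bgoe] -> 8 lines: joq atpo qglej xzwo bgoe kkg wunk eya
Hunk 3: at line 3 remove [xzwo,bgoe] add [crvp,zgvam] -> 8 lines: joq atpo qglej crvp zgvam kkg wunk eya
Hunk 4: at line 2 remove [qglej,crvp,zgvam] add [tokr,bfxrs] -> 7 lines: joq atpo tokr bfxrs kkg wunk eya
Final line count: 7

Answer: 7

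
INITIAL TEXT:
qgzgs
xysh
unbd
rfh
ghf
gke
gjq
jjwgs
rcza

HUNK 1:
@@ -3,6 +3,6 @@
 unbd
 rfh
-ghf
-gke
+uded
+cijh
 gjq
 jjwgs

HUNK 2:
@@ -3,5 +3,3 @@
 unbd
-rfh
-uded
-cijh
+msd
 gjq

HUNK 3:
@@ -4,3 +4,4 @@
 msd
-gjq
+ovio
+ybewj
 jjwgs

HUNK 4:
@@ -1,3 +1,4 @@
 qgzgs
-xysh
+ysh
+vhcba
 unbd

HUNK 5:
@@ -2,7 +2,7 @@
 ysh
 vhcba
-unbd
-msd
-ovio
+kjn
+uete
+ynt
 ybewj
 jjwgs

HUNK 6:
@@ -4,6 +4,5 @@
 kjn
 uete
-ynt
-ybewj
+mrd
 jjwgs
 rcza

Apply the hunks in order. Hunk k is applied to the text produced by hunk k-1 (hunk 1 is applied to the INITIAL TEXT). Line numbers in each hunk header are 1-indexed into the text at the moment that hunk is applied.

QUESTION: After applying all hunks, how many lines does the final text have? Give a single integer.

Hunk 1: at line 3 remove [ghf,gke] add [uded,cijh] -> 9 lines: qgzgs xysh unbd rfh uded cijh gjq jjwgs rcza
Hunk 2: at line 3 remove [rfh,uded,cijh] add [msd] -> 7 lines: qgzgs xysh unbd msd gjq jjwgs rcza
Hunk 3: at line 4 remove [gjq] add [ovio,ybewj] -> 8 lines: qgzgs xysh unbd msd ovio ybewj jjwgs rcza
Hunk 4: at line 1 remove [xysh] add [ysh,vhcba] -> 9 lines: qgzgs ysh vhcba unbd msd ovio ybewj jjwgs rcza
Hunk 5: at line 2 remove [unbd,msd,ovio] add [kjn,uete,ynt] -> 9 lines: qgzgs ysh vhcba kjn uete ynt ybewj jjwgs rcza
Hunk 6: at line 4 remove [ynt,ybewj] add [mrd] -> 8 lines: qgzgs ysh vhcba kjn uete mrd jjwgs rcza
Final line count: 8

Answer: 8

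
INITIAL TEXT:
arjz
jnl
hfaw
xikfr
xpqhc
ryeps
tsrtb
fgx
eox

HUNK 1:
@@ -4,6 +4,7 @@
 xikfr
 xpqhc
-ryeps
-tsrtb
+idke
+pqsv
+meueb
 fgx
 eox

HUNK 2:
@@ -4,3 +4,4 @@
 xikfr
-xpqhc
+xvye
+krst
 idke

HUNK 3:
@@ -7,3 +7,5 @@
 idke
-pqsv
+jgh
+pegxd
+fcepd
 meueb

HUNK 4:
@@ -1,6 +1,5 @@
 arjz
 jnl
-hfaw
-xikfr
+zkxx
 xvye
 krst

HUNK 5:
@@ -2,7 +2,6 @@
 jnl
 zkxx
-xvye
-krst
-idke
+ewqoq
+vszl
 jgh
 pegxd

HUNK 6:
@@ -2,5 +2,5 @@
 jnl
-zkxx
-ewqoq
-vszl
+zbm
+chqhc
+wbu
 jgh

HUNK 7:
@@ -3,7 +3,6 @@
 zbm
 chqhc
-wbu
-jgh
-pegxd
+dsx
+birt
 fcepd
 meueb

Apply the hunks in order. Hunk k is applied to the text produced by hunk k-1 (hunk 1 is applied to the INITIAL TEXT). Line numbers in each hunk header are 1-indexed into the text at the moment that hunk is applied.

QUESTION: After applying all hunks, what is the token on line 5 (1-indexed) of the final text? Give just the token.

Answer: dsx

Derivation:
Hunk 1: at line 4 remove [ryeps,tsrtb] add [idke,pqsv,meueb] -> 10 lines: arjz jnl hfaw xikfr xpqhc idke pqsv meueb fgx eox
Hunk 2: at line 4 remove [xpqhc] add [xvye,krst] -> 11 lines: arjz jnl hfaw xikfr xvye krst idke pqsv meueb fgx eox
Hunk 3: at line 7 remove [pqsv] add [jgh,pegxd,fcepd] -> 13 lines: arjz jnl hfaw xikfr xvye krst idke jgh pegxd fcepd meueb fgx eox
Hunk 4: at line 1 remove [hfaw,xikfr] add [zkxx] -> 12 lines: arjz jnl zkxx xvye krst idke jgh pegxd fcepd meueb fgx eox
Hunk 5: at line 2 remove [xvye,krst,idke] add [ewqoq,vszl] -> 11 lines: arjz jnl zkxx ewqoq vszl jgh pegxd fcepd meueb fgx eox
Hunk 6: at line 2 remove [zkxx,ewqoq,vszl] add [zbm,chqhc,wbu] -> 11 lines: arjz jnl zbm chqhc wbu jgh pegxd fcepd meueb fgx eox
Hunk 7: at line 3 remove [wbu,jgh,pegxd] add [dsx,birt] -> 10 lines: arjz jnl zbm chqhc dsx birt fcepd meueb fgx eox
Final line 5: dsx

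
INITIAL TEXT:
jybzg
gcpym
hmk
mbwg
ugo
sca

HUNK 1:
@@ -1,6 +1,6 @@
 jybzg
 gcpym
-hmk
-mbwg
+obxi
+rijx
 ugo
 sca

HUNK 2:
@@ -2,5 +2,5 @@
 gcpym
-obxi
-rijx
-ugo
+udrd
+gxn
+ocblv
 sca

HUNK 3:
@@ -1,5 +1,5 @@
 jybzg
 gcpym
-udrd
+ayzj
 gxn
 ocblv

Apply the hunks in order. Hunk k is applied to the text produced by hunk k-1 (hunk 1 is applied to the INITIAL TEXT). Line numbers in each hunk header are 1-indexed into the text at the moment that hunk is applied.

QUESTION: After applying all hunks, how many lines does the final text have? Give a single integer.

Hunk 1: at line 1 remove [hmk,mbwg] add [obxi,rijx] -> 6 lines: jybzg gcpym obxi rijx ugo sca
Hunk 2: at line 2 remove [obxi,rijx,ugo] add [udrd,gxn,ocblv] -> 6 lines: jybzg gcpym udrd gxn ocblv sca
Hunk 3: at line 1 remove [udrd] add [ayzj] -> 6 lines: jybzg gcpym ayzj gxn ocblv sca
Final line count: 6

Answer: 6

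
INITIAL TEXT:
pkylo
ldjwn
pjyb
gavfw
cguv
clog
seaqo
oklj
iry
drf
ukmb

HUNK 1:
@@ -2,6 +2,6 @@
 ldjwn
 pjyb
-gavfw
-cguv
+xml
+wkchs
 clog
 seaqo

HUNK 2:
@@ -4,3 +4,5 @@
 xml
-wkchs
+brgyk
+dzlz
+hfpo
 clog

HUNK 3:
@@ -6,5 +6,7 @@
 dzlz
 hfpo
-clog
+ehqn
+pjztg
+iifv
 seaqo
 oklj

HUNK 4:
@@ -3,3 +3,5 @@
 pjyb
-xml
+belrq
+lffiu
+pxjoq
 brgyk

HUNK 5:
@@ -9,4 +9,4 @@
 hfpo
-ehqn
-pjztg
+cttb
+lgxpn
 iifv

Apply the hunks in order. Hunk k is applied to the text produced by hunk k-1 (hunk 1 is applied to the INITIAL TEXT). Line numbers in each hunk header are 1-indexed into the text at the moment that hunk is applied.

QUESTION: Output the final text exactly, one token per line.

Answer: pkylo
ldjwn
pjyb
belrq
lffiu
pxjoq
brgyk
dzlz
hfpo
cttb
lgxpn
iifv
seaqo
oklj
iry
drf
ukmb

Derivation:
Hunk 1: at line 2 remove [gavfw,cguv] add [xml,wkchs] -> 11 lines: pkylo ldjwn pjyb xml wkchs clog seaqo oklj iry drf ukmb
Hunk 2: at line 4 remove [wkchs] add [brgyk,dzlz,hfpo] -> 13 lines: pkylo ldjwn pjyb xml brgyk dzlz hfpo clog seaqo oklj iry drf ukmb
Hunk 3: at line 6 remove [clog] add [ehqn,pjztg,iifv] -> 15 lines: pkylo ldjwn pjyb xml brgyk dzlz hfpo ehqn pjztg iifv seaqo oklj iry drf ukmb
Hunk 4: at line 3 remove [xml] add [belrq,lffiu,pxjoq] -> 17 lines: pkylo ldjwn pjyb belrq lffiu pxjoq brgyk dzlz hfpo ehqn pjztg iifv seaqo oklj iry drf ukmb
Hunk 5: at line 9 remove [ehqn,pjztg] add [cttb,lgxpn] -> 17 lines: pkylo ldjwn pjyb belrq lffiu pxjoq brgyk dzlz hfpo cttb lgxpn iifv seaqo oklj iry drf ukmb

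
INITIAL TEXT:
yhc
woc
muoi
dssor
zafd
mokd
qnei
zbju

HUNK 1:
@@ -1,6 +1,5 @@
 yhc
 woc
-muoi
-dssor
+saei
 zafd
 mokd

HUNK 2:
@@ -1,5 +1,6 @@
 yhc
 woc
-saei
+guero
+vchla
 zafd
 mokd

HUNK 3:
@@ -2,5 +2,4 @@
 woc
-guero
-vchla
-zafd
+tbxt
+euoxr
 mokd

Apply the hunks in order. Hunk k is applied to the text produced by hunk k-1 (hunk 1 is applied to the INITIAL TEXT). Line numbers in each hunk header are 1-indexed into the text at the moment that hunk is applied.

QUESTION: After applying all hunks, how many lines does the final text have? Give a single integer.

Answer: 7

Derivation:
Hunk 1: at line 1 remove [muoi,dssor] add [saei] -> 7 lines: yhc woc saei zafd mokd qnei zbju
Hunk 2: at line 1 remove [saei] add [guero,vchla] -> 8 lines: yhc woc guero vchla zafd mokd qnei zbju
Hunk 3: at line 2 remove [guero,vchla,zafd] add [tbxt,euoxr] -> 7 lines: yhc woc tbxt euoxr mokd qnei zbju
Final line count: 7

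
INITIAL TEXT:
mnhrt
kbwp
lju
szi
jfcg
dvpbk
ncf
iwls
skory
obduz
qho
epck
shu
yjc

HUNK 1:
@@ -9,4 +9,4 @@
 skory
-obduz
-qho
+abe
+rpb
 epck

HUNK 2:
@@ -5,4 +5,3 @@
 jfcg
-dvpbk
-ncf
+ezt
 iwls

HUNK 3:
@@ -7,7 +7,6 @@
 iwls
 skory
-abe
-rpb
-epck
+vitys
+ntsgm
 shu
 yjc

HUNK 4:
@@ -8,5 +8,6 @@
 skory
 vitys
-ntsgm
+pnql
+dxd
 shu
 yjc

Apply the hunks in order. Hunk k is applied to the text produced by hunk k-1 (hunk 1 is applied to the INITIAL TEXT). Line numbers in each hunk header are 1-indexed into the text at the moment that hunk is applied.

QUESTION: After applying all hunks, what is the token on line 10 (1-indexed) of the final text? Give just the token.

Hunk 1: at line 9 remove [obduz,qho] add [abe,rpb] -> 14 lines: mnhrt kbwp lju szi jfcg dvpbk ncf iwls skory abe rpb epck shu yjc
Hunk 2: at line 5 remove [dvpbk,ncf] add [ezt] -> 13 lines: mnhrt kbwp lju szi jfcg ezt iwls skory abe rpb epck shu yjc
Hunk 3: at line 7 remove [abe,rpb,epck] add [vitys,ntsgm] -> 12 lines: mnhrt kbwp lju szi jfcg ezt iwls skory vitys ntsgm shu yjc
Hunk 4: at line 8 remove [ntsgm] add [pnql,dxd] -> 13 lines: mnhrt kbwp lju szi jfcg ezt iwls skory vitys pnql dxd shu yjc
Final line 10: pnql

Answer: pnql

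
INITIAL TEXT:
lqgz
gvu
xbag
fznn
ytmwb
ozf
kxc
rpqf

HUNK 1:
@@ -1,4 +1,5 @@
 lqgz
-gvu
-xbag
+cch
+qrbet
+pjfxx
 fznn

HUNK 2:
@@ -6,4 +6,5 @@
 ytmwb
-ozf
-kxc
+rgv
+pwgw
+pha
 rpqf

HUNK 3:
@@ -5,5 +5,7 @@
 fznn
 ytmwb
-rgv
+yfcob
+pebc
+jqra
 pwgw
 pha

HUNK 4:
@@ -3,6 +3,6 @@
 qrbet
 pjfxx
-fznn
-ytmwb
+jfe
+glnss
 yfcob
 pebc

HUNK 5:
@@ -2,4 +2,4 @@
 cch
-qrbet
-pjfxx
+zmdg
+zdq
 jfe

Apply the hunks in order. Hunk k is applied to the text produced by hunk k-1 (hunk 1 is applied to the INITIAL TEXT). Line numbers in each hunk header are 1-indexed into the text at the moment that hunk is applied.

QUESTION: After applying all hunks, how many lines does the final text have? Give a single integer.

Answer: 12

Derivation:
Hunk 1: at line 1 remove [gvu,xbag] add [cch,qrbet,pjfxx] -> 9 lines: lqgz cch qrbet pjfxx fznn ytmwb ozf kxc rpqf
Hunk 2: at line 6 remove [ozf,kxc] add [rgv,pwgw,pha] -> 10 lines: lqgz cch qrbet pjfxx fznn ytmwb rgv pwgw pha rpqf
Hunk 3: at line 5 remove [rgv] add [yfcob,pebc,jqra] -> 12 lines: lqgz cch qrbet pjfxx fznn ytmwb yfcob pebc jqra pwgw pha rpqf
Hunk 4: at line 3 remove [fznn,ytmwb] add [jfe,glnss] -> 12 lines: lqgz cch qrbet pjfxx jfe glnss yfcob pebc jqra pwgw pha rpqf
Hunk 5: at line 2 remove [qrbet,pjfxx] add [zmdg,zdq] -> 12 lines: lqgz cch zmdg zdq jfe glnss yfcob pebc jqra pwgw pha rpqf
Final line count: 12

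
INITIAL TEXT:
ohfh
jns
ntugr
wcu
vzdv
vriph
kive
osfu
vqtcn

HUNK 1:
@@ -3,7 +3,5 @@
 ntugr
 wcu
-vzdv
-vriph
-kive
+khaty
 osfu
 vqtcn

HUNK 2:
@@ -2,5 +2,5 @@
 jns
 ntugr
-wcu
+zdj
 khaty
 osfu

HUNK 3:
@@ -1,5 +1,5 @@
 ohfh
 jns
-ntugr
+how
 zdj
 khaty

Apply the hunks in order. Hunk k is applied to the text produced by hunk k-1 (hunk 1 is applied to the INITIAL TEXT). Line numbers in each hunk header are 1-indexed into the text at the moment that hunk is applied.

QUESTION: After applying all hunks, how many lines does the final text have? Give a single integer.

Hunk 1: at line 3 remove [vzdv,vriph,kive] add [khaty] -> 7 lines: ohfh jns ntugr wcu khaty osfu vqtcn
Hunk 2: at line 2 remove [wcu] add [zdj] -> 7 lines: ohfh jns ntugr zdj khaty osfu vqtcn
Hunk 3: at line 1 remove [ntugr] add [how] -> 7 lines: ohfh jns how zdj khaty osfu vqtcn
Final line count: 7

Answer: 7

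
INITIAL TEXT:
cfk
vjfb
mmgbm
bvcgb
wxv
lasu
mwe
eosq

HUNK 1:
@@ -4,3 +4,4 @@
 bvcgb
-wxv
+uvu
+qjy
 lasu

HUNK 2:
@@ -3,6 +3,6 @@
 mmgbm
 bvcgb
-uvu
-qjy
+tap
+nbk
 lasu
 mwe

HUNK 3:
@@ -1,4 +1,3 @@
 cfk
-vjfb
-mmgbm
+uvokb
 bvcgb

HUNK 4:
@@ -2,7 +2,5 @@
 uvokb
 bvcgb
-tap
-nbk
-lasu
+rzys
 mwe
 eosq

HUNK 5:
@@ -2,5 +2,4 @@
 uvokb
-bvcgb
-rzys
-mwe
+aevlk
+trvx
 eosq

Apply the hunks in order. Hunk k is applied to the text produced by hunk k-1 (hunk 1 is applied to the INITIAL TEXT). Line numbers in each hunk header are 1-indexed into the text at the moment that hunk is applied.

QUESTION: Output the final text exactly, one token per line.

Answer: cfk
uvokb
aevlk
trvx
eosq

Derivation:
Hunk 1: at line 4 remove [wxv] add [uvu,qjy] -> 9 lines: cfk vjfb mmgbm bvcgb uvu qjy lasu mwe eosq
Hunk 2: at line 3 remove [uvu,qjy] add [tap,nbk] -> 9 lines: cfk vjfb mmgbm bvcgb tap nbk lasu mwe eosq
Hunk 3: at line 1 remove [vjfb,mmgbm] add [uvokb] -> 8 lines: cfk uvokb bvcgb tap nbk lasu mwe eosq
Hunk 4: at line 2 remove [tap,nbk,lasu] add [rzys] -> 6 lines: cfk uvokb bvcgb rzys mwe eosq
Hunk 5: at line 2 remove [bvcgb,rzys,mwe] add [aevlk,trvx] -> 5 lines: cfk uvokb aevlk trvx eosq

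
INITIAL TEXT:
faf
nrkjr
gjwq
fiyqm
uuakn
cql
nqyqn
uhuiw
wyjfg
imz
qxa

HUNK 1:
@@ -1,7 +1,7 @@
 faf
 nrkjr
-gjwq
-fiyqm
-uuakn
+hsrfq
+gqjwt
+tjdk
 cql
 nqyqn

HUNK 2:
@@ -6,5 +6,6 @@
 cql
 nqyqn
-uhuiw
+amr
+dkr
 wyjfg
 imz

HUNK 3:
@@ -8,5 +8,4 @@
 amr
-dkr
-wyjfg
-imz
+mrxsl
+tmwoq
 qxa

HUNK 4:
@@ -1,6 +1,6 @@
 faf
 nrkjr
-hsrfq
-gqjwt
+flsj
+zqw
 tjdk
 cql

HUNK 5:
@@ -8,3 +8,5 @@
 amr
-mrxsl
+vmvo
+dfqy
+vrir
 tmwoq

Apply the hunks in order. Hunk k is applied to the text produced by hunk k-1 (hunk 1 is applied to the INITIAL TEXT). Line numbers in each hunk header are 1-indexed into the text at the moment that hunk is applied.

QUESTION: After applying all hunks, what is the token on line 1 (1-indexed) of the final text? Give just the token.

Answer: faf

Derivation:
Hunk 1: at line 1 remove [gjwq,fiyqm,uuakn] add [hsrfq,gqjwt,tjdk] -> 11 lines: faf nrkjr hsrfq gqjwt tjdk cql nqyqn uhuiw wyjfg imz qxa
Hunk 2: at line 6 remove [uhuiw] add [amr,dkr] -> 12 lines: faf nrkjr hsrfq gqjwt tjdk cql nqyqn amr dkr wyjfg imz qxa
Hunk 3: at line 8 remove [dkr,wyjfg,imz] add [mrxsl,tmwoq] -> 11 lines: faf nrkjr hsrfq gqjwt tjdk cql nqyqn amr mrxsl tmwoq qxa
Hunk 4: at line 1 remove [hsrfq,gqjwt] add [flsj,zqw] -> 11 lines: faf nrkjr flsj zqw tjdk cql nqyqn amr mrxsl tmwoq qxa
Hunk 5: at line 8 remove [mrxsl] add [vmvo,dfqy,vrir] -> 13 lines: faf nrkjr flsj zqw tjdk cql nqyqn amr vmvo dfqy vrir tmwoq qxa
Final line 1: faf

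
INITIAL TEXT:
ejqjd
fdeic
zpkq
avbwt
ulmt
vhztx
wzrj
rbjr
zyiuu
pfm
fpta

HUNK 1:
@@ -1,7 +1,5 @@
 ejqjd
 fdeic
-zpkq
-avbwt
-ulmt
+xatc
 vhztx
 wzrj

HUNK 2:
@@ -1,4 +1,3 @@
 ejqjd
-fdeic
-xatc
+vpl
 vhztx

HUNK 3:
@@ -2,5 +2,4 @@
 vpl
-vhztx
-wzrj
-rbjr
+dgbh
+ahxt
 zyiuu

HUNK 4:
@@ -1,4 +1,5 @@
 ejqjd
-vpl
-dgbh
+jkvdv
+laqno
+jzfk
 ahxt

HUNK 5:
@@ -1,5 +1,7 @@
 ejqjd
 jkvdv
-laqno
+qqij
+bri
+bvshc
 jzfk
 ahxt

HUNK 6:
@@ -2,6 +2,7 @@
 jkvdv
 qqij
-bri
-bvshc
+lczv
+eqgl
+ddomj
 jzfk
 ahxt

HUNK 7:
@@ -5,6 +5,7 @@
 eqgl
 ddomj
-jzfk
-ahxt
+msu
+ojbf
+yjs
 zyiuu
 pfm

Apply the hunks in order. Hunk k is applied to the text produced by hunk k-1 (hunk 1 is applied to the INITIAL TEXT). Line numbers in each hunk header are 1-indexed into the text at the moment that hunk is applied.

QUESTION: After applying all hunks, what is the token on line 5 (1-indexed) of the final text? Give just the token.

Answer: eqgl

Derivation:
Hunk 1: at line 1 remove [zpkq,avbwt,ulmt] add [xatc] -> 9 lines: ejqjd fdeic xatc vhztx wzrj rbjr zyiuu pfm fpta
Hunk 2: at line 1 remove [fdeic,xatc] add [vpl] -> 8 lines: ejqjd vpl vhztx wzrj rbjr zyiuu pfm fpta
Hunk 3: at line 2 remove [vhztx,wzrj,rbjr] add [dgbh,ahxt] -> 7 lines: ejqjd vpl dgbh ahxt zyiuu pfm fpta
Hunk 4: at line 1 remove [vpl,dgbh] add [jkvdv,laqno,jzfk] -> 8 lines: ejqjd jkvdv laqno jzfk ahxt zyiuu pfm fpta
Hunk 5: at line 1 remove [laqno] add [qqij,bri,bvshc] -> 10 lines: ejqjd jkvdv qqij bri bvshc jzfk ahxt zyiuu pfm fpta
Hunk 6: at line 2 remove [bri,bvshc] add [lczv,eqgl,ddomj] -> 11 lines: ejqjd jkvdv qqij lczv eqgl ddomj jzfk ahxt zyiuu pfm fpta
Hunk 7: at line 5 remove [jzfk,ahxt] add [msu,ojbf,yjs] -> 12 lines: ejqjd jkvdv qqij lczv eqgl ddomj msu ojbf yjs zyiuu pfm fpta
Final line 5: eqgl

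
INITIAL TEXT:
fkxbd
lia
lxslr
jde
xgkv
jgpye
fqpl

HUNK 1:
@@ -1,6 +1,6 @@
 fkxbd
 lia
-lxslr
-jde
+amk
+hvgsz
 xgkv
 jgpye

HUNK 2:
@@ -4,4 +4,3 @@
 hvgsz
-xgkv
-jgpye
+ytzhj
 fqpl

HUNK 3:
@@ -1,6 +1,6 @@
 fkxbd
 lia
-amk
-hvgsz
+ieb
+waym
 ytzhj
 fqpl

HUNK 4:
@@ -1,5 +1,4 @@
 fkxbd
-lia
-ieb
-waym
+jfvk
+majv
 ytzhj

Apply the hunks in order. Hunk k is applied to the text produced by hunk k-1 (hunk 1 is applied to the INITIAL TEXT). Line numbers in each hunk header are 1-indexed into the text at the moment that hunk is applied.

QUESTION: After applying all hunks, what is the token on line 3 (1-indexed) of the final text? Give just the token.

Answer: majv

Derivation:
Hunk 1: at line 1 remove [lxslr,jde] add [amk,hvgsz] -> 7 lines: fkxbd lia amk hvgsz xgkv jgpye fqpl
Hunk 2: at line 4 remove [xgkv,jgpye] add [ytzhj] -> 6 lines: fkxbd lia amk hvgsz ytzhj fqpl
Hunk 3: at line 1 remove [amk,hvgsz] add [ieb,waym] -> 6 lines: fkxbd lia ieb waym ytzhj fqpl
Hunk 4: at line 1 remove [lia,ieb,waym] add [jfvk,majv] -> 5 lines: fkxbd jfvk majv ytzhj fqpl
Final line 3: majv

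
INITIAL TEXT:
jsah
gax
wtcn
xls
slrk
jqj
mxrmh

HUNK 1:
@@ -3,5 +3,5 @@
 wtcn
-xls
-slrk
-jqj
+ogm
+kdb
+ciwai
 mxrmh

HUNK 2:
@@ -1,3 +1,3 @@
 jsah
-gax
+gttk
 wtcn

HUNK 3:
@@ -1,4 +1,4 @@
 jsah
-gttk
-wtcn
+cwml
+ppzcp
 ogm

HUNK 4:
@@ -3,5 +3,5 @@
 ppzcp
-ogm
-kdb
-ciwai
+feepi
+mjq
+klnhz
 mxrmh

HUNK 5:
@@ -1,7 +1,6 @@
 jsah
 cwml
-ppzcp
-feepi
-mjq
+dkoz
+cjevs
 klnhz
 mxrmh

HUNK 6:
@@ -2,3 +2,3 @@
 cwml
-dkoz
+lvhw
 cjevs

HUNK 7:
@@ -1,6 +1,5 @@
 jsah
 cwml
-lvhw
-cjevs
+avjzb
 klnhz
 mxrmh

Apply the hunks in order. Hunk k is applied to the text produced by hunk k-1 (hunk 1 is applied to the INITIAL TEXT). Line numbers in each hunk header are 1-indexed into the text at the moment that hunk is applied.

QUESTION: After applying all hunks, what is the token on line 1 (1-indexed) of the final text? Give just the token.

Hunk 1: at line 3 remove [xls,slrk,jqj] add [ogm,kdb,ciwai] -> 7 lines: jsah gax wtcn ogm kdb ciwai mxrmh
Hunk 2: at line 1 remove [gax] add [gttk] -> 7 lines: jsah gttk wtcn ogm kdb ciwai mxrmh
Hunk 3: at line 1 remove [gttk,wtcn] add [cwml,ppzcp] -> 7 lines: jsah cwml ppzcp ogm kdb ciwai mxrmh
Hunk 4: at line 3 remove [ogm,kdb,ciwai] add [feepi,mjq,klnhz] -> 7 lines: jsah cwml ppzcp feepi mjq klnhz mxrmh
Hunk 5: at line 1 remove [ppzcp,feepi,mjq] add [dkoz,cjevs] -> 6 lines: jsah cwml dkoz cjevs klnhz mxrmh
Hunk 6: at line 2 remove [dkoz] add [lvhw] -> 6 lines: jsah cwml lvhw cjevs klnhz mxrmh
Hunk 7: at line 1 remove [lvhw,cjevs] add [avjzb] -> 5 lines: jsah cwml avjzb klnhz mxrmh
Final line 1: jsah

Answer: jsah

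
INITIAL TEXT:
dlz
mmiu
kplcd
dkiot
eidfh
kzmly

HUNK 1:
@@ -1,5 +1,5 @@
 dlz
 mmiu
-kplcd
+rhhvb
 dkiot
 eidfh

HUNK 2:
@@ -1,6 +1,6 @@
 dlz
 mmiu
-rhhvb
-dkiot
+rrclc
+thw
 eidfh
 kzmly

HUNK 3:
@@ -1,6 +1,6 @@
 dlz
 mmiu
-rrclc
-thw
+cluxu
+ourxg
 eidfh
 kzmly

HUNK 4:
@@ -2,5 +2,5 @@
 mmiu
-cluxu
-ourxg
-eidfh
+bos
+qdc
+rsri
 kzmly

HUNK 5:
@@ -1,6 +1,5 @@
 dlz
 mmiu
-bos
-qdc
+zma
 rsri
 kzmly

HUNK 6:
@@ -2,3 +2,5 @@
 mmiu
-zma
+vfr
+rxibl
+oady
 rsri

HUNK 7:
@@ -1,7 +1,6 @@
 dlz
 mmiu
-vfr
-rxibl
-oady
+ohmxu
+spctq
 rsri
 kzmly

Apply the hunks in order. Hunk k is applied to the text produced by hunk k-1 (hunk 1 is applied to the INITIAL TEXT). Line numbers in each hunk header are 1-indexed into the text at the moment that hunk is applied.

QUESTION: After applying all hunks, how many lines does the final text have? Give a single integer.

Answer: 6

Derivation:
Hunk 1: at line 1 remove [kplcd] add [rhhvb] -> 6 lines: dlz mmiu rhhvb dkiot eidfh kzmly
Hunk 2: at line 1 remove [rhhvb,dkiot] add [rrclc,thw] -> 6 lines: dlz mmiu rrclc thw eidfh kzmly
Hunk 3: at line 1 remove [rrclc,thw] add [cluxu,ourxg] -> 6 lines: dlz mmiu cluxu ourxg eidfh kzmly
Hunk 4: at line 2 remove [cluxu,ourxg,eidfh] add [bos,qdc,rsri] -> 6 lines: dlz mmiu bos qdc rsri kzmly
Hunk 5: at line 1 remove [bos,qdc] add [zma] -> 5 lines: dlz mmiu zma rsri kzmly
Hunk 6: at line 2 remove [zma] add [vfr,rxibl,oady] -> 7 lines: dlz mmiu vfr rxibl oady rsri kzmly
Hunk 7: at line 1 remove [vfr,rxibl,oady] add [ohmxu,spctq] -> 6 lines: dlz mmiu ohmxu spctq rsri kzmly
Final line count: 6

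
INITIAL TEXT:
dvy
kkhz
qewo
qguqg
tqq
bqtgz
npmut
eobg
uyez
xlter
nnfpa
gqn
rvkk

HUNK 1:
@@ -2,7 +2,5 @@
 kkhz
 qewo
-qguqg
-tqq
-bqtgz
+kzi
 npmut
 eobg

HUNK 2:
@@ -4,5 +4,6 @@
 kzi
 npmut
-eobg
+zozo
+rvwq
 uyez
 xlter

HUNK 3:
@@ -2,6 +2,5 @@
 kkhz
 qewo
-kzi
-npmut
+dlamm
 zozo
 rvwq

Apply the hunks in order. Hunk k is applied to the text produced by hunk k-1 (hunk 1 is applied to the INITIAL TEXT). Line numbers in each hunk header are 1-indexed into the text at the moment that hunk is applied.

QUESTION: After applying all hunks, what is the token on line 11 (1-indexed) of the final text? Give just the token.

Answer: rvkk

Derivation:
Hunk 1: at line 2 remove [qguqg,tqq,bqtgz] add [kzi] -> 11 lines: dvy kkhz qewo kzi npmut eobg uyez xlter nnfpa gqn rvkk
Hunk 2: at line 4 remove [eobg] add [zozo,rvwq] -> 12 lines: dvy kkhz qewo kzi npmut zozo rvwq uyez xlter nnfpa gqn rvkk
Hunk 3: at line 2 remove [kzi,npmut] add [dlamm] -> 11 lines: dvy kkhz qewo dlamm zozo rvwq uyez xlter nnfpa gqn rvkk
Final line 11: rvkk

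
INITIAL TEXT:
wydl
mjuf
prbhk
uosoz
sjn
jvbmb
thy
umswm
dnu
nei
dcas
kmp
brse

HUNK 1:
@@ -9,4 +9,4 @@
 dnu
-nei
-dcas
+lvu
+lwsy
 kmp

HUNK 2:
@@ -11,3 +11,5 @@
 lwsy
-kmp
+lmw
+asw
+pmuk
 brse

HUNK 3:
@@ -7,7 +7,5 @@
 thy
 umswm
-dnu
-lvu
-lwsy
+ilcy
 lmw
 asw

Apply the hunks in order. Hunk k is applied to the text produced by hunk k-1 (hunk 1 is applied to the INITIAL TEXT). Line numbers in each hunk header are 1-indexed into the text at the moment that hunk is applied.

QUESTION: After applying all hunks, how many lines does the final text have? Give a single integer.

Answer: 13

Derivation:
Hunk 1: at line 9 remove [nei,dcas] add [lvu,lwsy] -> 13 lines: wydl mjuf prbhk uosoz sjn jvbmb thy umswm dnu lvu lwsy kmp brse
Hunk 2: at line 11 remove [kmp] add [lmw,asw,pmuk] -> 15 lines: wydl mjuf prbhk uosoz sjn jvbmb thy umswm dnu lvu lwsy lmw asw pmuk brse
Hunk 3: at line 7 remove [dnu,lvu,lwsy] add [ilcy] -> 13 lines: wydl mjuf prbhk uosoz sjn jvbmb thy umswm ilcy lmw asw pmuk brse
Final line count: 13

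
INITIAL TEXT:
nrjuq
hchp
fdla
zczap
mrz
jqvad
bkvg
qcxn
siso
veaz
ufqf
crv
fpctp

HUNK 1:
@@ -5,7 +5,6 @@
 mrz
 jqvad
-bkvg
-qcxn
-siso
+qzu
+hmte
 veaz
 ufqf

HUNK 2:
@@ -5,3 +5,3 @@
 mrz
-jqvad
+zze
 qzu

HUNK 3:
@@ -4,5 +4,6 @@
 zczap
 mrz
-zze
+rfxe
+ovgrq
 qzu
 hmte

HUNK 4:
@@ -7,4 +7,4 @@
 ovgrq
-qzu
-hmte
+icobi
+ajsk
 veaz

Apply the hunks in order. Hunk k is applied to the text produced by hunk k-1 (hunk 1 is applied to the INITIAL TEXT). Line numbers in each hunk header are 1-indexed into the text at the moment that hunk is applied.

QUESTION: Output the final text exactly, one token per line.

Hunk 1: at line 5 remove [bkvg,qcxn,siso] add [qzu,hmte] -> 12 lines: nrjuq hchp fdla zczap mrz jqvad qzu hmte veaz ufqf crv fpctp
Hunk 2: at line 5 remove [jqvad] add [zze] -> 12 lines: nrjuq hchp fdla zczap mrz zze qzu hmte veaz ufqf crv fpctp
Hunk 3: at line 4 remove [zze] add [rfxe,ovgrq] -> 13 lines: nrjuq hchp fdla zczap mrz rfxe ovgrq qzu hmte veaz ufqf crv fpctp
Hunk 4: at line 7 remove [qzu,hmte] add [icobi,ajsk] -> 13 lines: nrjuq hchp fdla zczap mrz rfxe ovgrq icobi ajsk veaz ufqf crv fpctp

Answer: nrjuq
hchp
fdla
zczap
mrz
rfxe
ovgrq
icobi
ajsk
veaz
ufqf
crv
fpctp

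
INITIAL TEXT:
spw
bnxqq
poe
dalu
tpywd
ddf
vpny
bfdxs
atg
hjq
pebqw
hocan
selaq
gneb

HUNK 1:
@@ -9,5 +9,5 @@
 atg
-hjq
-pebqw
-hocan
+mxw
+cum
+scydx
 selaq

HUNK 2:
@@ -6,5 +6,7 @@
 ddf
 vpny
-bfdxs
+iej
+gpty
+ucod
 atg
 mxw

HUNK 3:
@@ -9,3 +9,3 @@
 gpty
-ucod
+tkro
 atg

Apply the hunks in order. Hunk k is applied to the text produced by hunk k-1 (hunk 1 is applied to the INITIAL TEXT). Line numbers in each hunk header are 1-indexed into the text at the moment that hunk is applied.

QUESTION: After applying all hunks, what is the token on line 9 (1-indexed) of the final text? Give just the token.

Answer: gpty

Derivation:
Hunk 1: at line 9 remove [hjq,pebqw,hocan] add [mxw,cum,scydx] -> 14 lines: spw bnxqq poe dalu tpywd ddf vpny bfdxs atg mxw cum scydx selaq gneb
Hunk 2: at line 6 remove [bfdxs] add [iej,gpty,ucod] -> 16 lines: spw bnxqq poe dalu tpywd ddf vpny iej gpty ucod atg mxw cum scydx selaq gneb
Hunk 3: at line 9 remove [ucod] add [tkro] -> 16 lines: spw bnxqq poe dalu tpywd ddf vpny iej gpty tkro atg mxw cum scydx selaq gneb
Final line 9: gpty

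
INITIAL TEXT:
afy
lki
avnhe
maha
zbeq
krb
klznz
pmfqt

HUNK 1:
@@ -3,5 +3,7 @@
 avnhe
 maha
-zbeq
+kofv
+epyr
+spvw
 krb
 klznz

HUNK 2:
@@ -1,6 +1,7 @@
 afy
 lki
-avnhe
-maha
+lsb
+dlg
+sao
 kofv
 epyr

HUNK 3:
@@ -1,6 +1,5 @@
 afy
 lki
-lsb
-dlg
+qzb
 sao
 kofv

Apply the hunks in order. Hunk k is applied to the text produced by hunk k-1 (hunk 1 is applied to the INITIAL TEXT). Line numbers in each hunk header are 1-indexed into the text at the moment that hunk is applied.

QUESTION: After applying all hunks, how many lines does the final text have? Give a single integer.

Hunk 1: at line 3 remove [zbeq] add [kofv,epyr,spvw] -> 10 lines: afy lki avnhe maha kofv epyr spvw krb klznz pmfqt
Hunk 2: at line 1 remove [avnhe,maha] add [lsb,dlg,sao] -> 11 lines: afy lki lsb dlg sao kofv epyr spvw krb klznz pmfqt
Hunk 3: at line 1 remove [lsb,dlg] add [qzb] -> 10 lines: afy lki qzb sao kofv epyr spvw krb klznz pmfqt
Final line count: 10

Answer: 10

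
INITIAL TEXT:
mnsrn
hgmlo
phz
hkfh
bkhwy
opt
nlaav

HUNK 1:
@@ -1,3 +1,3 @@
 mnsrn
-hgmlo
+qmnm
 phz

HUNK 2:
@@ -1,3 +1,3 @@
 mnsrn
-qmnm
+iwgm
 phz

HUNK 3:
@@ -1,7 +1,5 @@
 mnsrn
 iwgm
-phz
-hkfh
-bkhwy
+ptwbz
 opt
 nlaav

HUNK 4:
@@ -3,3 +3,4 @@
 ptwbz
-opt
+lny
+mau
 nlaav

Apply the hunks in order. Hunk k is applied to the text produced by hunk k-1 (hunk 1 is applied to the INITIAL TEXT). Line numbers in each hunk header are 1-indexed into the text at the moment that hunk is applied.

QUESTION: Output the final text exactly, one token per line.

Answer: mnsrn
iwgm
ptwbz
lny
mau
nlaav

Derivation:
Hunk 1: at line 1 remove [hgmlo] add [qmnm] -> 7 lines: mnsrn qmnm phz hkfh bkhwy opt nlaav
Hunk 2: at line 1 remove [qmnm] add [iwgm] -> 7 lines: mnsrn iwgm phz hkfh bkhwy opt nlaav
Hunk 3: at line 1 remove [phz,hkfh,bkhwy] add [ptwbz] -> 5 lines: mnsrn iwgm ptwbz opt nlaav
Hunk 4: at line 3 remove [opt] add [lny,mau] -> 6 lines: mnsrn iwgm ptwbz lny mau nlaav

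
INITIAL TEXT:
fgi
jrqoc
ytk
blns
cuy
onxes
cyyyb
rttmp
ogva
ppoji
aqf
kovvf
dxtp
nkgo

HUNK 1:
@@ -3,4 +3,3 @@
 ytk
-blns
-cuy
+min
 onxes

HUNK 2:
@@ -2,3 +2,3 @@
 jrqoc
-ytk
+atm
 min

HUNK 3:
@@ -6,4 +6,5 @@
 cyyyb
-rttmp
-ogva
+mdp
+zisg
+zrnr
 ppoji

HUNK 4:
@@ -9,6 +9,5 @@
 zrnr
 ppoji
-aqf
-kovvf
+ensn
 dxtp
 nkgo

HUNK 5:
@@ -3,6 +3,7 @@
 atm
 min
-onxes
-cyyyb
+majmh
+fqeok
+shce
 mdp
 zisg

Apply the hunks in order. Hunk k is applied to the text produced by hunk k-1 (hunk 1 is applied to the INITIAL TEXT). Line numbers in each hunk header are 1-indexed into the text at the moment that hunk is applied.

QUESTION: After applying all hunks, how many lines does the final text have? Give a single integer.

Answer: 14

Derivation:
Hunk 1: at line 3 remove [blns,cuy] add [min] -> 13 lines: fgi jrqoc ytk min onxes cyyyb rttmp ogva ppoji aqf kovvf dxtp nkgo
Hunk 2: at line 2 remove [ytk] add [atm] -> 13 lines: fgi jrqoc atm min onxes cyyyb rttmp ogva ppoji aqf kovvf dxtp nkgo
Hunk 3: at line 6 remove [rttmp,ogva] add [mdp,zisg,zrnr] -> 14 lines: fgi jrqoc atm min onxes cyyyb mdp zisg zrnr ppoji aqf kovvf dxtp nkgo
Hunk 4: at line 9 remove [aqf,kovvf] add [ensn] -> 13 lines: fgi jrqoc atm min onxes cyyyb mdp zisg zrnr ppoji ensn dxtp nkgo
Hunk 5: at line 3 remove [onxes,cyyyb] add [majmh,fqeok,shce] -> 14 lines: fgi jrqoc atm min majmh fqeok shce mdp zisg zrnr ppoji ensn dxtp nkgo
Final line count: 14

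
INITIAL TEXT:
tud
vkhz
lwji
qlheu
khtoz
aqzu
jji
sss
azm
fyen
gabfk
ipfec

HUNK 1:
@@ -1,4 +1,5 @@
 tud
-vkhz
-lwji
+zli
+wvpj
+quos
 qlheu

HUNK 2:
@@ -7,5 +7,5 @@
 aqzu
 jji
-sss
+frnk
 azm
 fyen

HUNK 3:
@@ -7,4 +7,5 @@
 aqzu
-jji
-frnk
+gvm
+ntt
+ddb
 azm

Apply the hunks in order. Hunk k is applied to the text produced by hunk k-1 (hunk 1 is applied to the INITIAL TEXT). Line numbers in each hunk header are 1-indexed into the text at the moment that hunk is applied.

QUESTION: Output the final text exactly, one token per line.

Answer: tud
zli
wvpj
quos
qlheu
khtoz
aqzu
gvm
ntt
ddb
azm
fyen
gabfk
ipfec

Derivation:
Hunk 1: at line 1 remove [vkhz,lwji] add [zli,wvpj,quos] -> 13 lines: tud zli wvpj quos qlheu khtoz aqzu jji sss azm fyen gabfk ipfec
Hunk 2: at line 7 remove [sss] add [frnk] -> 13 lines: tud zli wvpj quos qlheu khtoz aqzu jji frnk azm fyen gabfk ipfec
Hunk 3: at line 7 remove [jji,frnk] add [gvm,ntt,ddb] -> 14 lines: tud zli wvpj quos qlheu khtoz aqzu gvm ntt ddb azm fyen gabfk ipfec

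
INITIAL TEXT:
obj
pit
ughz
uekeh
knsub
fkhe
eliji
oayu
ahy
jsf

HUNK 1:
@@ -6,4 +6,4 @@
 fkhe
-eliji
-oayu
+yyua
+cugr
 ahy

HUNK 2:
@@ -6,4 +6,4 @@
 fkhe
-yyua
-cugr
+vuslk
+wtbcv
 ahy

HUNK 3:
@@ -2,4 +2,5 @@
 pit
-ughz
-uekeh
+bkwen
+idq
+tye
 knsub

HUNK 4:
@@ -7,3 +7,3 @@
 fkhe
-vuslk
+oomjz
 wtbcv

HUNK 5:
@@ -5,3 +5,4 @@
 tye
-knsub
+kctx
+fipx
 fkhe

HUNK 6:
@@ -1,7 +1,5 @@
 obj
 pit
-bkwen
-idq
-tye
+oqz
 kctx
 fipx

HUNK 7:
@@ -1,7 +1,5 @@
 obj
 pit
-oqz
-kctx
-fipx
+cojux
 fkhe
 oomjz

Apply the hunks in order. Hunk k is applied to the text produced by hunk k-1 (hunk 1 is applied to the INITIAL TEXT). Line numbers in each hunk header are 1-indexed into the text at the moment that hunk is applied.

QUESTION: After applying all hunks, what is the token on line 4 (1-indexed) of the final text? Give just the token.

Answer: fkhe

Derivation:
Hunk 1: at line 6 remove [eliji,oayu] add [yyua,cugr] -> 10 lines: obj pit ughz uekeh knsub fkhe yyua cugr ahy jsf
Hunk 2: at line 6 remove [yyua,cugr] add [vuslk,wtbcv] -> 10 lines: obj pit ughz uekeh knsub fkhe vuslk wtbcv ahy jsf
Hunk 3: at line 2 remove [ughz,uekeh] add [bkwen,idq,tye] -> 11 lines: obj pit bkwen idq tye knsub fkhe vuslk wtbcv ahy jsf
Hunk 4: at line 7 remove [vuslk] add [oomjz] -> 11 lines: obj pit bkwen idq tye knsub fkhe oomjz wtbcv ahy jsf
Hunk 5: at line 5 remove [knsub] add [kctx,fipx] -> 12 lines: obj pit bkwen idq tye kctx fipx fkhe oomjz wtbcv ahy jsf
Hunk 6: at line 1 remove [bkwen,idq,tye] add [oqz] -> 10 lines: obj pit oqz kctx fipx fkhe oomjz wtbcv ahy jsf
Hunk 7: at line 1 remove [oqz,kctx,fipx] add [cojux] -> 8 lines: obj pit cojux fkhe oomjz wtbcv ahy jsf
Final line 4: fkhe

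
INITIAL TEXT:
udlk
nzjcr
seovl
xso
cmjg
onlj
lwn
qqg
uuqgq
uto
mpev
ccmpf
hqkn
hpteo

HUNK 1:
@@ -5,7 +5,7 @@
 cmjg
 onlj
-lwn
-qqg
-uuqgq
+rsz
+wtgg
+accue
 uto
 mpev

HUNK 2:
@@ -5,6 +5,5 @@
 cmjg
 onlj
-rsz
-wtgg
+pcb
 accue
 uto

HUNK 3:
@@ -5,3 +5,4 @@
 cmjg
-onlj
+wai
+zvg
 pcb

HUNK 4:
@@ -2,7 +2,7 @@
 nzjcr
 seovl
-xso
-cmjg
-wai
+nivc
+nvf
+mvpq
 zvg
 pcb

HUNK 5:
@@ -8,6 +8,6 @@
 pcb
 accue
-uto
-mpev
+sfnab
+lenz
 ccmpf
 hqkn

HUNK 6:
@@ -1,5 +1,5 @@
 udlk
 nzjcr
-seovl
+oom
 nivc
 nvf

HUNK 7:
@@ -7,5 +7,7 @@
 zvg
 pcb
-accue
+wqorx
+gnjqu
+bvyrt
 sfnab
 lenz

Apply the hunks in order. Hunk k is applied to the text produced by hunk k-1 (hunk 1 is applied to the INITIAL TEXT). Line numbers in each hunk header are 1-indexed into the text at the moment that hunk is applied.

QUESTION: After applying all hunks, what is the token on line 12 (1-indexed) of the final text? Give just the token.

Hunk 1: at line 5 remove [lwn,qqg,uuqgq] add [rsz,wtgg,accue] -> 14 lines: udlk nzjcr seovl xso cmjg onlj rsz wtgg accue uto mpev ccmpf hqkn hpteo
Hunk 2: at line 5 remove [rsz,wtgg] add [pcb] -> 13 lines: udlk nzjcr seovl xso cmjg onlj pcb accue uto mpev ccmpf hqkn hpteo
Hunk 3: at line 5 remove [onlj] add [wai,zvg] -> 14 lines: udlk nzjcr seovl xso cmjg wai zvg pcb accue uto mpev ccmpf hqkn hpteo
Hunk 4: at line 2 remove [xso,cmjg,wai] add [nivc,nvf,mvpq] -> 14 lines: udlk nzjcr seovl nivc nvf mvpq zvg pcb accue uto mpev ccmpf hqkn hpteo
Hunk 5: at line 8 remove [uto,mpev] add [sfnab,lenz] -> 14 lines: udlk nzjcr seovl nivc nvf mvpq zvg pcb accue sfnab lenz ccmpf hqkn hpteo
Hunk 6: at line 1 remove [seovl] add [oom] -> 14 lines: udlk nzjcr oom nivc nvf mvpq zvg pcb accue sfnab lenz ccmpf hqkn hpteo
Hunk 7: at line 7 remove [accue] add [wqorx,gnjqu,bvyrt] -> 16 lines: udlk nzjcr oom nivc nvf mvpq zvg pcb wqorx gnjqu bvyrt sfnab lenz ccmpf hqkn hpteo
Final line 12: sfnab

Answer: sfnab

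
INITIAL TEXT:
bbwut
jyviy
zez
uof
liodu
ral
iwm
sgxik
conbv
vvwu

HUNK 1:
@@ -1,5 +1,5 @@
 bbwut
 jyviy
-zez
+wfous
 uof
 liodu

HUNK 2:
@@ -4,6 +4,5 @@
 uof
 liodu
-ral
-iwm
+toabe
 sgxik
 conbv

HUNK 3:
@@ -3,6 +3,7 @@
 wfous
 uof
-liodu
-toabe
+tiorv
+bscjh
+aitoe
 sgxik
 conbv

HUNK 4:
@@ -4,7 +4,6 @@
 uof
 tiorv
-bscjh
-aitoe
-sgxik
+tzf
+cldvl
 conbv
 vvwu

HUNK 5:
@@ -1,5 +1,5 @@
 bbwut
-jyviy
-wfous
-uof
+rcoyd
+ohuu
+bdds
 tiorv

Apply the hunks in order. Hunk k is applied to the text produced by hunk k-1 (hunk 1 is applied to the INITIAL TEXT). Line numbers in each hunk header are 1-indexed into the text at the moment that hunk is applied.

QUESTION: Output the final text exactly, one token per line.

Answer: bbwut
rcoyd
ohuu
bdds
tiorv
tzf
cldvl
conbv
vvwu

Derivation:
Hunk 1: at line 1 remove [zez] add [wfous] -> 10 lines: bbwut jyviy wfous uof liodu ral iwm sgxik conbv vvwu
Hunk 2: at line 4 remove [ral,iwm] add [toabe] -> 9 lines: bbwut jyviy wfous uof liodu toabe sgxik conbv vvwu
Hunk 3: at line 3 remove [liodu,toabe] add [tiorv,bscjh,aitoe] -> 10 lines: bbwut jyviy wfous uof tiorv bscjh aitoe sgxik conbv vvwu
Hunk 4: at line 4 remove [bscjh,aitoe,sgxik] add [tzf,cldvl] -> 9 lines: bbwut jyviy wfous uof tiorv tzf cldvl conbv vvwu
Hunk 5: at line 1 remove [jyviy,wfous,uof] add [rcoyd,ohuu,bdds] -> 9 lines: bbwut rcoyd ohuu bdds tiorv tzf cldvl conbv vvwu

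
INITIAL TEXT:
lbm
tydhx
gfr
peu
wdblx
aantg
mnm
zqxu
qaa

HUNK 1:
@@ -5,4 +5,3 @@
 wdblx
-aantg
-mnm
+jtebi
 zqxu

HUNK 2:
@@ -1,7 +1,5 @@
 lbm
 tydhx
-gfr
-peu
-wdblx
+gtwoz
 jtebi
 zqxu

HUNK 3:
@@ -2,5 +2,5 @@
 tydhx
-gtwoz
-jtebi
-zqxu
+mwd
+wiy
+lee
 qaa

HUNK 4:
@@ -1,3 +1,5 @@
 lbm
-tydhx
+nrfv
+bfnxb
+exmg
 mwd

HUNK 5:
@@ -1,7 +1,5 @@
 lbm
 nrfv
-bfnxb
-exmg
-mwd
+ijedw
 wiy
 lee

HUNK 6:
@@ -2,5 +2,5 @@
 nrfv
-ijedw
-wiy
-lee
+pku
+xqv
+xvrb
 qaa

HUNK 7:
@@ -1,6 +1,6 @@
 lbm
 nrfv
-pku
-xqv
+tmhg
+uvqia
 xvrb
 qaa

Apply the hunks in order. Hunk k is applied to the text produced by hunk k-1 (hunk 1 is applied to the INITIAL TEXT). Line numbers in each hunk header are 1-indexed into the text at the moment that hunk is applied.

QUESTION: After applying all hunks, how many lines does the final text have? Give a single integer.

Hunk 1: at line 5 remove [aantg,mnm] add [jtebi] -> 8 lines: lbm tydhx gfr peu wdblx jtebi zqxu qaa
Hunk 2: at line 1 remove [gfr,peu,wdblx] add [gtwoz] -> 6 lines: lbm tydhx gtwoz jtebi zqxu qaa
Hunk 3: at line 2 remove [gtwoz,jtebi,zqxu] add [mwd,wiy,lee] -> 6 lines: lbm tydhx mwd wiy lee qaa
Hunk 4: at line 1 remove [tydhx] add [nrfv,bfnxb,exmg] -> 8 lines: lbm nrfv bfnxb exmg mwd wiy lee qaa
Hunk 5: at line 1 remove [bfnxb,exmg,mwd] add [ijedw] -> 6 lines: lbm nrfv ijedw wiy lee qaa
Hunk 6: at line 2 remove [ijedw,wiy,lee] add [pku,xqv,xvrb] -> 6 lines: lbm nrfv pku xqv xvrb qaa
Hunk 7: at line 1 remove [pku,xqv] add [tmhg,uvqia] -> 6 lines: lbm nrfv tmhg uvqia xvrb qaa
Final line count: 6

Answer: 6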